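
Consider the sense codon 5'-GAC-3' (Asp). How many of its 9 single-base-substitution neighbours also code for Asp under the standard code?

1

Position 1: none → 0 synonymous.
Position 2: none → 0 synonymous.
Position 3: GAU → 1 synonymous.
Total: 0 + 0 + 1 = 1.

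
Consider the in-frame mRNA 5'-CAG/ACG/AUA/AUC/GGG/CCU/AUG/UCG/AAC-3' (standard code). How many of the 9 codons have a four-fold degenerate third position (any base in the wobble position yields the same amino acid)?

4

Codon 1 CAG (Gln): third position 2-fold.
Codon 2 ACG (Thr): third position 4-fold.
Codon 3 AUA (Ile): third position 3-fold.
Codon 4 AUC (Ile): third position 3-fold.
Codon 5 GGG (Gly): third position 4-fold.
Codon 6 CCU (Pro): third position 4-fold.
Codon 7 AUG (Met): third position 1-fold.
Codon 8 UCG (Ser): third position 4-fold.
Codon 9 AAC (Asn): third position 2-fold.
Four-fold degenerate third positions: 4.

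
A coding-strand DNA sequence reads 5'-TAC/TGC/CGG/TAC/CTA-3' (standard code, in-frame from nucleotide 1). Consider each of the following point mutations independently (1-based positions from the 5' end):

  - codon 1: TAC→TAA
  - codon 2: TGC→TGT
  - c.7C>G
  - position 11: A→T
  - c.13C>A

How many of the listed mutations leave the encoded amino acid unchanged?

Codon 1: TAC (Tyr) → TAA (Stop) — nonsense.
Codon 2: TGC (Cys) → TGT (Cys) — synonymous.
Codon 3: CGG (Arg) → GGG (Gly) — missense.
Codon 4: TAC (Tyr) → TTC (Phe) — missense.
Codon 5: CTA (Leu) → ATA (Ile) — missense.
Synonymous: 1 of 5.

1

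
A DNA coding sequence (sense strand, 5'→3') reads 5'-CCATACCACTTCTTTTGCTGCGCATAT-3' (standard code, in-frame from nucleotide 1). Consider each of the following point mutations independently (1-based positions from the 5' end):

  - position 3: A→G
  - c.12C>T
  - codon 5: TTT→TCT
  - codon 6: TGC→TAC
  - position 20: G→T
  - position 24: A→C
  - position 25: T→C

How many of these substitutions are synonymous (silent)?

3

Codon 1: CCA (Pro) → CCG (Pro) — synonymous.
Codon 4: TTC (Phe) → TTT (Phe) — synonymous.
Codon 5: TTT (Phe) → TCT (Ser) — missense.
Codon 6: TGC (Cys) → TAC (Tyr) — missense.
Codon 7: TGC (Cys) → TTC (Phe) — missense.
Codon 8: GCA (Ala) → GCC (Ala) — synonymous.
Codon 9: TAT (Tyr) → CAT (His) — missense.
Synonymous: 3 of 7.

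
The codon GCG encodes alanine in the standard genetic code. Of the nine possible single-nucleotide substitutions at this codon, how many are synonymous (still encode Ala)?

Position 1: none → 0 synonymous.
Position 2: none → 0 synonymous.
Position 3: GCT, GCC, GCA → 3 synonymous.
Total: 0 + 0 + 3 = 3.

3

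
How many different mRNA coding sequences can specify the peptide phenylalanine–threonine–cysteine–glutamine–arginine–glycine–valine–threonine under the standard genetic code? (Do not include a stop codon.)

Phe: 2 codons.
Thr: 4 codons.
Cys: 2 codons.
Gln: 2 codons.
Arg: 6 codons.
Gly: 4 codons.
Val: 4 codons.
Thr: 4 codons.
2 × 4 × 2 × 2 × 6 × 4 × 4 × 4 = 12288.

12288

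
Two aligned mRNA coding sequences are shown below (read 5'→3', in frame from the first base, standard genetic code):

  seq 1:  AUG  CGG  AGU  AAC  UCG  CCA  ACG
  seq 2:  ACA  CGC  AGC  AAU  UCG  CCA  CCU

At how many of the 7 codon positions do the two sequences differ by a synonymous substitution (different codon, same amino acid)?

Codon 1: AUG Met / ACA Thr — nonsynonymous.
Codon 2: CGG Arg / CGC Arg — synonymous.
Codon 3: AGU Ser / AGC Ser — synonymous.
Codon 4: AAC Asn / AAU Asn — synonymous.
Codon 5: UCG Ser / UCG Ser — identical.
Codon 6: CCA Pro / CCA Pro — identical.
Codon 7: ACG Thr / CCU Pro — nonsynonymous.
Synonymous differences: 3.

3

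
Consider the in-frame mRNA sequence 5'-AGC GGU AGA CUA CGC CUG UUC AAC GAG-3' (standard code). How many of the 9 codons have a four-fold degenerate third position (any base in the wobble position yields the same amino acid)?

Codon 1 AGC (Ser): third position 2-fold.
Codon 2 GGU (Gly): third position 4-fold.
Codon 3 AGA (Arg): third position 2-fold.
Codon 4 CUA (Leu): third position 4-fold.
Codon 5 CGC (Arg): third position 4-fold.
Codon 6 CUG (Leu): third position 4-fold.
Codon 7 UUC (Phe): third position 2-fold.
Codon 8 AAC (Asn): third position 2-fold.
Codon 9 GAG (Glu): third position 2-fold.
Four-fold degenerate third positions: 4.

4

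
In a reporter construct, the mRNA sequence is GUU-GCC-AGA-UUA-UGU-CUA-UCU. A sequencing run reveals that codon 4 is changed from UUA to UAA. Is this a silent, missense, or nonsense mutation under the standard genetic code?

Position 11 falls in codon 4: UUA → Leu.
After the substitution the codon is UAA → Stop.
The new codon is a stop codon, so this is a nonsense mutation.

nonsense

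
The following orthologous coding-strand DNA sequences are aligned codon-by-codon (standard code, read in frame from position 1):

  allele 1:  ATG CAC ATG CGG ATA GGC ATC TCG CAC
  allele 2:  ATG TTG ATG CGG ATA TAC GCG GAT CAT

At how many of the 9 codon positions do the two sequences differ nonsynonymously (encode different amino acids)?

4

Codon 1: ATG Met / ATG Met — identical.
Codon 2: CAC His / TTG Leu — nonsynonymous.
Codon 3: ATG Met / ATG Met — identical.
Codon 4: CGG Arg / CGG Arg — identical.
Codon 5: ATA Ile / ATA Ile — identical.
Codon 6: GGC Gly / TAC Tyr — nonsynonymous.
Codon 7: ATC Ile / GCG Ala — nonsynonymous.
Codon 8: TCG Ser / GAT Asp — nonsynonymous.
Codon 9: CAC His / CAT His — synonymous.
Nonsynonymous differences: 4.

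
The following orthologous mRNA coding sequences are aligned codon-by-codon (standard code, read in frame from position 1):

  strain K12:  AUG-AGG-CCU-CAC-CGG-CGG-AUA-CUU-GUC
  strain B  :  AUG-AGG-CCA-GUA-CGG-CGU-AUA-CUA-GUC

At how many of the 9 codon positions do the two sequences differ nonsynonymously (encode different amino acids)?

Codon 1: AUG Met / AUG Met — identical.
Codon 2: AGG Arg / AGG Arg — identical.
Codon 3: CCU Pro / CCA Pro — synonymous.
Codon 4: CAC His / GUA Val — nonsynonymous.
Codon 5: CGG Arg / CGG Arg — identical.
Codon 6: CGG Arg / CGU Arg — synonymous.
Codon 7: AUA Ile / AUA Ile — identical.
Codon 8: CUU Leu / CUA Leu — synonymous.
Codon 9: GUC Val / GUC Val — identical.
Nonsynonymous differences: 1.

1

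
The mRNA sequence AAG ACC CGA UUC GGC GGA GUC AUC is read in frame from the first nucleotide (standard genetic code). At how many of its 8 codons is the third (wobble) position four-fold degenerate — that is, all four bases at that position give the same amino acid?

5

Codon 1 AAG (Lys): third position 2-fold.
Codon 2 ACC (Thr): third position 4-fold.
Codon 3 CGA (Arg): third position 4-fold.
Codon 4 UUC (Phe): third position 2-fold.
Codon 5 GGC (Gly): third position 4-fold.
Codon 6 GGA (Gly): third position 4-fold.
Codon 7 GUC (Val): third position 4-fold.
Codon 8 AUC (Ile): third position 3-fold.
Four-fold degenerate third positions: 5.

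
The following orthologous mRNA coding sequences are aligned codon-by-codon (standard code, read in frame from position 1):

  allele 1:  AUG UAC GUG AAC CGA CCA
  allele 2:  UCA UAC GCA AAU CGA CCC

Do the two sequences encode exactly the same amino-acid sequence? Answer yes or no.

no

Codon 1: AUG Met / UCA Ser — nonsynonymous.
Codon 2: UAC Tyr / UAC Tyr — identical.
Codon 3: GUG Val / GCA Ala — nonsynonymous.
Codon 4: AAC Asn / AAU Asn — synonymous.
Codon 5: CGA Arg / CGA Arg — identical.
Codon 6: CCA Pro / CCC Pro — synonymous.
Nonsynonymous differences: 2 → different protein.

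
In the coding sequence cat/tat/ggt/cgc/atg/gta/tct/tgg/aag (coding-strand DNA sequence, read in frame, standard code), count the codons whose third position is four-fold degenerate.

4

Codon 1 CAT (His): third position 2-fold.
Codon 2 TAT (Tyr): third position 2-fold.
Codon 3 GGT (Gly): third position 4-fold.
Codon 4 CGC (Arg): third position 4-fold.
Codon 5 ATG (Met): third position 1-fold.
Codon 6 GTA (Val): third position 4-fold.
Codon 7 TCT (Ser): third position 4-fold.
Codon 8 TGG (Trp): third position 1-fold.
Codon 9 AAG (Lys): third position 2-fold.
Four-fold degenerate third positions: 4.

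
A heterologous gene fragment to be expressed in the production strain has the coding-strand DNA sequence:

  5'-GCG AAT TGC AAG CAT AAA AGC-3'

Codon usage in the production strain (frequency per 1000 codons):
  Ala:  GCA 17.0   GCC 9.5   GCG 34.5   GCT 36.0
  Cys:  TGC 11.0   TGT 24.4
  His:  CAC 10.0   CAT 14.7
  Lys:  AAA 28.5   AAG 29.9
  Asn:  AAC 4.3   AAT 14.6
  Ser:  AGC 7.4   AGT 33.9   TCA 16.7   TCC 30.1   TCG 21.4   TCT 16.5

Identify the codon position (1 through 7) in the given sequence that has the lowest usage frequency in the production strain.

7

Codon 1 GCG (Ala): 34.5 per 1000.
Codon 2 AAT (Asn): 14.6 per 1000.
Codon 3 TGC (Cys): 11.0 per 1000.
Codon 4 AAG (Lys): 29.9 per 1000.
Codon 5 CAT (His): 14.7 per 1000.
Codon 6 AAA (Lys): 28.5 per 1000.
Codon 7 AGC (Ser): 7.4 per 1000.
Lowest frequency is 7.4 at codon 7.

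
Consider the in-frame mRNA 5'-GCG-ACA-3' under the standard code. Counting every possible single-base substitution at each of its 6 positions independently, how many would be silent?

6

Codon 1 (GCG, Ala): 3 synonymous substitutions.
Codon 2 (ACA, Thr): 3 synonymous substitutions.
Total: 3 + 3 = 6.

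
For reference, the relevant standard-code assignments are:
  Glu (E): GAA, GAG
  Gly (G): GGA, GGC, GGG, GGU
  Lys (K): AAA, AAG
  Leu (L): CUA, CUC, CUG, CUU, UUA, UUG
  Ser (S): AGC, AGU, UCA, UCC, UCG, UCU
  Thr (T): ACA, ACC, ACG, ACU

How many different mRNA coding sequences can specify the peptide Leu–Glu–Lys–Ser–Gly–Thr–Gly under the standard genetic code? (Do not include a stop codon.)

Leu: 6 codons.
Glu: 2 codons.
Lys: 2 codons.
Ser: 6 codons.
Gly: 4 codons.
Thr: 4 codons.
Gly: 4 codons.
6 × 2 × 2 × 6 × 4 × 4 × 4 = 9216.

9216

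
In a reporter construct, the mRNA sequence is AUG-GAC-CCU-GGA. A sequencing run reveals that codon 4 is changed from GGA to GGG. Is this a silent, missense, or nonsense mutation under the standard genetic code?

Position 12 falls in codon 4: GGA → Gly.
After the substitution the codon is GGG → Gly.
Both encode Gly, so the change is synonymous.

silent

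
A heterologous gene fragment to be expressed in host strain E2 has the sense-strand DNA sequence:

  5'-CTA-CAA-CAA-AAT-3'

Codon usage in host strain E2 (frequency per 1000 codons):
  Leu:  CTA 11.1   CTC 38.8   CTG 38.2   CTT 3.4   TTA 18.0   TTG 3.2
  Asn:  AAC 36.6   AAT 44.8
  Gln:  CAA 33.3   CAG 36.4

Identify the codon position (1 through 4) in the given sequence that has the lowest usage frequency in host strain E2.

Codon 1 CTA (Leu): 11.1 per 1000.
Codon 2 CAA (Gln): 33.3 per 1000.
Codon 3 CAA (Gln): 33.3 per 1000.
Codon 4 AAT (Asn): 44.8 per 1000.
Lowest frequency is 11.1 at codon 1.

1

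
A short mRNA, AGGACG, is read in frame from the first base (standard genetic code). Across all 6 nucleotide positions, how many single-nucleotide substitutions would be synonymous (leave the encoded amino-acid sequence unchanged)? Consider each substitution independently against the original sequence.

Codon 1 (AGG, Arg): 2 synonymous substitutions.
Codon 2 (ACG, Thr): 3 synonymous substitutions.
Total: 2 + 3 = 5.

5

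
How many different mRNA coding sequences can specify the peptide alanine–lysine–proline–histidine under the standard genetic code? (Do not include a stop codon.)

Ala: 4 codons.
Lys: 2 codons.
Pro: 4 codons.
His: 2 codons.
4 × 2 × 4 × 2 = 64.

64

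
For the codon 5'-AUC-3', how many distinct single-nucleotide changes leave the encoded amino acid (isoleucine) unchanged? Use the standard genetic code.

Position 1: none → 0 synonymous.
Position 2: none → 0 synonymous.
Position 3: AUU, AUA → 2 synonymous.
Total: 0 + 0 + 2 = 2.

2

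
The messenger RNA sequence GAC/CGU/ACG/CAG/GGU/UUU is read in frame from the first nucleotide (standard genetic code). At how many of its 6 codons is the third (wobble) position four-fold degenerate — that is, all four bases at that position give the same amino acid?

3

Codon 1 GAC (Asp): third position 2-fold.
Codon 2 CGU (Arg): third position 4-fold.
Codon 3 ACG (Thr): third position 4-fold.
Codon 4 CAG (Gln): third position 2-fold.
Codon 5 GGU (Gly): third position 4-fold.
Codon 6 UUU (Phe): third position 2-fold.
Four-fold degenerate third positions: 3.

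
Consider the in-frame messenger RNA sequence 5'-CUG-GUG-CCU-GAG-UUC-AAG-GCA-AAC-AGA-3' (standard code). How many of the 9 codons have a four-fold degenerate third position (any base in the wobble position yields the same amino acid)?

Codon 1 CUG (Leu): third position 4-fold.
Codon 2 GUG (Val): third position 4-fold.
Codon 3 CCU (Pro): third position 4-fold.
Codon 4 GAG (Glu): third position 2-fold.
Codon 5 UUC (Phe): third position 2-fold.
Codon 6 AAG (Lys): third position 2-fold.
Codon 7 GCA (Ala): third position 4-fold.
Codon 8 AAC (Asn): third position 2-fold.
Codon 9 AGA (Arg): third position 2-fold.
Four-fold degenerate third positions: 4.

4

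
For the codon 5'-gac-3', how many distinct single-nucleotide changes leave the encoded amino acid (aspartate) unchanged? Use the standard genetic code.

1

Position 1: none → 0 synonymous.
Position 2: none → 0 synonymous.
Position 3: GAU → 1 synonymous.
Total: 0 + 0 + 1 = 1.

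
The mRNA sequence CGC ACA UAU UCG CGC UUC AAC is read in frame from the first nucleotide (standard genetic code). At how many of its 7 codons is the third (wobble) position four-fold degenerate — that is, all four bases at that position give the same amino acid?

4

Codon 1 CGC (Arg): third position 4-fold.
Codon 2 ACA (Thr): third position 4-fold.
Codon 3 UAU (Tyr): third position 2-fold.
Codon 4 UCG (Ser): third position 4-fold.
Codon 5 CGC (Arg): third position 4-fold.
Codon 6 UUC (Phe): third position 2-fold.
Codon 7 AAC (Asn): third position 2-fold.
Four-fold degenerate third positions: 4.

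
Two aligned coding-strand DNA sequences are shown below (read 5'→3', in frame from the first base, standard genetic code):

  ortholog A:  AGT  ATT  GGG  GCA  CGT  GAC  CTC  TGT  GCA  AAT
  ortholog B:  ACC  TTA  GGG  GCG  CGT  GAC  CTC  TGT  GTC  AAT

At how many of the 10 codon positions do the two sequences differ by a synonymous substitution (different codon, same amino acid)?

1

Codon 1: AGT Ser / ACC Thr — nonsynonymous.
Codon 2: ATT Ile / TTA Leu — nonsynonymous.
Codon 3: GGG Gly / GGG Gly — identical.
Codon 4: GCA Ala / GCG Ala — synonymous.
Codon 5: CGT Arg / CGT Arg — identical.
Codon 6: GAC Asp / GAC Asp — identical.
Codon 7: CTC Leu / CTC Leu — identical.
Codon 8: TGT Cys / TGT Cys — identical.
Codon 9: GCA Ala / GTC Val — nonsynonymous.
Codon 10: AAT Asn / AAT Asn — identical.
Synonymous differences: 1.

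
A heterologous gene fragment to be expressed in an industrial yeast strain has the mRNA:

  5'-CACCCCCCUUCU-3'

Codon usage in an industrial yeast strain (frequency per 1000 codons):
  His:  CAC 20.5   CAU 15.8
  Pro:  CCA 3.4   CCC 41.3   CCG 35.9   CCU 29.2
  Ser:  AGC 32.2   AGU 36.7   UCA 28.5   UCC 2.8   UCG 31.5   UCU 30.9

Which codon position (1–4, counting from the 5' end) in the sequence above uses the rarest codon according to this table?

1

Codon 1 CAC (His): 20.5 per 1000.
Codon 2 CCC (Pro): 41.3 per 1000.
Codon 3 CCU (Pro): 29.2 per 1000.
Codon 4 UCU (Ser): 30.9 per 1000.
Lowest frequency is 20.5 at codon 1.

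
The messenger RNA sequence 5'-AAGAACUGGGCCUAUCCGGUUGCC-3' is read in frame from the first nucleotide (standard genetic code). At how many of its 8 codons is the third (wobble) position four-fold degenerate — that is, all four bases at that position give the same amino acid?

Codon 1 AAG (Lys): third position 2-fold.
Codon 2 AAC (Asn): third position 2-fold.
Codon 3 UGG (Trp): third position 1-fold.
Codon 4 GCC (Ala): third position 4-fold.
Codon 5 UAU (Tyr): third position 2-fold.
Codon 6 CCG (Pro): third position 4-fold.
Codon 7 GUU (Val): third position 4-fold.
Codon 8 GCC (Ala): third position 4-fold.
Four-fold degenerate third positions: 4.

4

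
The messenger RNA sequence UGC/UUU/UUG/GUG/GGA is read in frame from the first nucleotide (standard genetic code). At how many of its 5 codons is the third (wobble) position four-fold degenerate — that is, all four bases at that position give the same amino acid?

Codon 1 UGC (Cys): third position 2-fold.
Codon 2 UUU (Phe): third position 2-fold.
Codon 3 UUG (Leu): third position 2-fold.
Codon 4 GUG (Val): third position 4-fold.
Codon 5 GGA (Gly): third position 4-fold.
Four-fold degenerate third positions: 2.

2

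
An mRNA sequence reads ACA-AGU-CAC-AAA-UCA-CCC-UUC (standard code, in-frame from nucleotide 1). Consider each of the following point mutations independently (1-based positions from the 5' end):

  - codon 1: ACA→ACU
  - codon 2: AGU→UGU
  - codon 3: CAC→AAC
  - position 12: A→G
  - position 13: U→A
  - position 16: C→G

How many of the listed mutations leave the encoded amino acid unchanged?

Codon 1: ACA (Thr) → ACU (Thr) — synonymous.
Codon 2: AGU (Ser) → UGU (Cys) — missense.
Codon 3: CAC (His) → AAC (Asn) — missense.
Codon 4: AAA (Lys) → AAG (Lys) — synonymous.
Codon 5: UCA (Ser) → ACA (Thr) — missense.
Codon 6: CCC (Pro) → GCC (Ala) — missense.
Synonymous: 2 of 6.

2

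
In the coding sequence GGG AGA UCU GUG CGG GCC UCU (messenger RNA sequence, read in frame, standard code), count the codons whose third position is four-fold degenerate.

6

Codon 1 GGG (Gly): third position 4-fold.
Codon 2 AGA (Arg): third position 2-fold.
Codon 3 UCU (Ser): third position 4-fold.
Codon 4 GUG (Val): third position 4-fold.
Codon 5 CGG (Arg): third position 4-fold.
Codon 6 GCC (Ala): third position 4-fold.
Codon 7 UCU (Ser): third position 4-fold.
Four-fold degenerate third positions: 6.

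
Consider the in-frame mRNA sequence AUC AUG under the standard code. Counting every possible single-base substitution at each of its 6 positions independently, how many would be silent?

Codon 1 (AUC, Ile): 2 synonymous substitutions.
Codon 2 (AUG, Met): 0 synonymous substitutions.
Total: 2 + 0 = 2.

2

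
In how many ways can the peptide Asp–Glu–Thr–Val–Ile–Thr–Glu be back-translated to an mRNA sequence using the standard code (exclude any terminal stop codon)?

1536

Asp: 2 codons.
Glu: 2 codons.
Thr: 4 codons.
Val: 4 codons.
Ile: 3 codons.
Thr: 4 codons.
Glu: 2 codons.
2 × 2 × 4 × 4 × 3 × 4 × 2 = 1536.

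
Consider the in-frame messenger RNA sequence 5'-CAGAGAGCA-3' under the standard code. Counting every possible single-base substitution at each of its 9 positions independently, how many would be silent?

Codon 1 (CAG, Gln): 1 synonymous substitution.
Codon 2 (AGA, Arg): 2 synonymous substitutions.
Codon 3 (GCA, Ala): 3 synonymous substitutions.
Total: 1 + 2 + 3 = 6.

6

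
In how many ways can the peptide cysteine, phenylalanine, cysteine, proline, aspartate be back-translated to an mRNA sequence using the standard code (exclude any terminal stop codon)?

64

Cys: 2 codons.
Phe: 2 codons.
Cys: 2 codons.
Pro: 4 codons.
Asp: 2 codons.
2 × 2 × 2 × 4 × 2 = 64.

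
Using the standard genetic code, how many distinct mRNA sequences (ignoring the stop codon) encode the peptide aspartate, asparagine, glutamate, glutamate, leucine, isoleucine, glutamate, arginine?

3456

Asp: 2 codons.
Asn: 2 codons.
Glu: 2 codons.
Glu: 2 codons.
Leu: 6 codons.
Ile: 3 codons.
Glu: 2 codons.
Arg: 6 codons.
2 × 2 × 2 × 2 × 6 × 3 × 2 × 6 = 3456.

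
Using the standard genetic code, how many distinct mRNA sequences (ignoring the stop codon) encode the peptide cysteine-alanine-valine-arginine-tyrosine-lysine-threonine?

3072

Cys: 2 codons.
Ala: 4 codons.
Val: 4 codons.
Arg: 6 codons.
Tyr: 2 codons.
Lys: 2 codons.
Thr: 4 codons.
2 × 4 × 4 × 6 × 2 × 2 × 4 = 3072.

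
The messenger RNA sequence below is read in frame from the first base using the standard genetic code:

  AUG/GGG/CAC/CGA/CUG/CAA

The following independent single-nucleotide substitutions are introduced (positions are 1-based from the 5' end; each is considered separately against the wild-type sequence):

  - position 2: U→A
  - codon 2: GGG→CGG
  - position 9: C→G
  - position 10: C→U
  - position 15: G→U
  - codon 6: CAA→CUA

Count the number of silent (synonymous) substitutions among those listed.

Codon 1: AUG (Met) → AAG (Lys) — missense.
Codon 2: GGG (Gly) → CGG (Arg) — missense.
Codon 3: CAC (His) → CAG (Gln) — missense.
Codon 4: CGA (Arg) → UGA (Stop) — nonsense.
Codon 5: CUG (Leu) → CUU (Leu) — synonymous.
Codon 6: CAA (Gln) → CUA (Leu) — missense.
Synonymous: 1 of 6.

1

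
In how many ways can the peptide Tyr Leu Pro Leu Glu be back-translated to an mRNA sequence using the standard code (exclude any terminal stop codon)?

576

Tyr: 2 codons.
Leu: 6 codons.
Pro: 4 codons.
Leu: 6 codons.
Glu: 2 codons.
2 × 6 × 4 × 6 × 2 = 576.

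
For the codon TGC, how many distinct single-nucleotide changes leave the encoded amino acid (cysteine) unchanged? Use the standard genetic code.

Position 1: none → 0 synonymous.
Position 2: none → 0 synonymous.
Position 3: TGT → 1 synonymous.
Total: 0 + 0 + 1 = 1.

1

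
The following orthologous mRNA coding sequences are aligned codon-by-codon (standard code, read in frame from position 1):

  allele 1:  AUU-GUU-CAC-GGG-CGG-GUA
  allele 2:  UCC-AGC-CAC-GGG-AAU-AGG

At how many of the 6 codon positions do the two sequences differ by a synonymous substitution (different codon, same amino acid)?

Codon 1: AUU Ile / UCC Ser — nonsynonymous.
Codon 2: GUU Val / AGC Ser — nonsynonymous.
Codon 3: CAC His / CAC His — identical.
Codon 4: GGG Gly / GGG Gly — identical.
Codon 5: CGG Arg / AAU Asn — nonsynonymous.
Codon 6: GUA Val / AGG Arg — nonsynonymous.
Synonymous differences: 0.

0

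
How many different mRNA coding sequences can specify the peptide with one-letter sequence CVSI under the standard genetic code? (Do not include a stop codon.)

144

Cys: 2 codons.
Val: 4 codons.
Ser: 6 codons.
Ile: 3 codons.
2 × 4 × 6 × 3 = 144.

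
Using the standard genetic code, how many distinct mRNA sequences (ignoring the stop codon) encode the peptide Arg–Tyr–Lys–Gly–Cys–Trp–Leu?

Arg: 6 codons.
Tyr: 2 codons.
Lys: 2 codons.
Gly: 4 codons.
Cys: 2 codons.
Trp: 1 codon.
Leu: 6 codons.
6 × 2 × 2 × 4 × 2 × 1 × 6 = 1152.

1152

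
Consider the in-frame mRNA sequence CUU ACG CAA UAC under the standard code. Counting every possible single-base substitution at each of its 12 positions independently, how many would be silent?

8

Codon 1 (CUU, Leu): 3 synonymous substitutions.
Codon 2 (ACG, Thr): 3 synonymous substitutions.
Codon 3 (CAA, Gln): 1 synonymous substitution.
Codon 4 (UAC, Tyr): 1 synonymous substitution.
Total: 3 + 3 + 1 + 1 = 8.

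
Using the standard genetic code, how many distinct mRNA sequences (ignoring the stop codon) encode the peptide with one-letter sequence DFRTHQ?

Asp: 2 codons.
Phe: 2 codons.
Arg: 6 codons.
Thr: 4 codons.
His: 2 codons.
Gln: 2 codons.
2 × 2 × 6 × 4 × 2 × 2 = 384.

384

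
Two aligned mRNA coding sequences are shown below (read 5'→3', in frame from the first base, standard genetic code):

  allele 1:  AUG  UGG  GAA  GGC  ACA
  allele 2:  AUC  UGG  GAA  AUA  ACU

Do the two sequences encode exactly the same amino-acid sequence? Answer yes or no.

Codon 1: AUG Met / AUC Ile — nonsynonymous.
Codon 2: UGG Trp / UGG Trp — identical.
Codon 3: GAA Glu / GAA Glu — identical.
Codon 4: GGC Gly / AUA Ile — nonsynonymous.
Codon 5: ACA Thr / ACU Thr — synonymous.
Nonsynonymous differences: 2 → different protein.

no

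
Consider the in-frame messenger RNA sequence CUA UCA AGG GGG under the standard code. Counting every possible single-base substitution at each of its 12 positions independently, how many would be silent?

12

Codon 1 (CUA, Leu): 4 synonymous substitutions.
Codon 2 (UCA, Ser): 3 synonymous substitutions.
Codon 3 (AGG, Arg): 2 synonymous substitutions.
Codon 4 (GGG, Gly): 3 synonymous substitutions.
Total: 4 + 3 + 2 + 3 = 12.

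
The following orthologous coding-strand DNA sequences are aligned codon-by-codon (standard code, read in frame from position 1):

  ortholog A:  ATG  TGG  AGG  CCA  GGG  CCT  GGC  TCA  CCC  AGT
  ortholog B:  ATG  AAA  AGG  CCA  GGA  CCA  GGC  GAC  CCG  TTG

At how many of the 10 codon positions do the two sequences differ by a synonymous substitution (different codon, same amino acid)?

3

Codon 1: ATG Met / ATG Met — identical.
Codon 2: TGG Trp / AAA Lys — nonsynonymous.
Codon 3: AGG Arg / AGG Arg — identical.
Codon 4: CCA Pro / CCA Pro — identical.
Codon 5: GGG Gly / GGA Gly — synonymous.
Codon 6: CCT Pro / CCA Pro — synonymous.
Codon 7: GGC Gly / GGC Gly — identical.
Codon 8: TCA Ser / GAC Asp — nonsynonymous.
Codon 9: CCC Pro / CCG Pro — synonymous.
Codon 10: AGT Ser / TTG Leu — nonsynonymous.
Synonymous differences: 3.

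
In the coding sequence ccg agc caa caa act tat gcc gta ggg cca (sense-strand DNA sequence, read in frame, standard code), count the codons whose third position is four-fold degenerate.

Codon 1 CCG (Pro): third position 4-fold.
Codon 2 AGC (Ser): third position 2-fold.
Codon 3 CAA (Gln): third position 2-fold.
Codon 4 CAA (Gln): third position 2-fold.
Codon 5 ACT (Thr): third position 4-fold.
Codon 6 TAT (Tyr): third position 2-fold.
Codon 7 GCC (Ala): third position 4-fold.
Codon 8 GTA (Val): third position 4-fold.
Codon 9 GGG (Gly): third position 4-fold.
Codon 10 CCA (Pro): third position 4-fold.
Four-fold degenerate third positions: 6.

6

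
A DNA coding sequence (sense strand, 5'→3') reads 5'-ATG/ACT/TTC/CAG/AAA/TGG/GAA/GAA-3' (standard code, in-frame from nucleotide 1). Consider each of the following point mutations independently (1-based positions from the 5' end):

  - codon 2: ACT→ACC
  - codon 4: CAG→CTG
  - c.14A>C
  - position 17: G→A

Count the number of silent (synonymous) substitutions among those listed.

Codon 2: ACT (Thr) → ACC (Thr) — synonymous.
Codon 4: CAG (Gln) → CTG (Leu) — missense.
Codon 5: AAA (Lys) → ACA (Thr) — missense.
Codon 6: TGG (Trp) → TAG (Stop) — nonsense.
Synonymous: 1 of 4.

1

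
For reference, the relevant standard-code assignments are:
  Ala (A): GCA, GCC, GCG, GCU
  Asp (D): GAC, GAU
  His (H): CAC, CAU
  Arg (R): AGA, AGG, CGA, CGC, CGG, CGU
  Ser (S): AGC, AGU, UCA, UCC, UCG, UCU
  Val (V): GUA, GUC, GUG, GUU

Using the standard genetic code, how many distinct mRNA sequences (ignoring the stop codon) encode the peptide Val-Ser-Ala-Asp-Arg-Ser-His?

Val: 4 codons.
Ser: 6 codons.
Ala: 4 codons.
Asp: 2 codons.
Arg: 6 codons.
Ser: 6 codons.
His: 2 codons.
4 × 6 × 4 × 2 × 6 × 6 × 2 = 13824.

13824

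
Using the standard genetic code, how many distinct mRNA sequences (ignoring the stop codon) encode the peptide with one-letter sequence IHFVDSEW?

Ile: 3 codons.
His: 2 codons.
Phe: 2 codons.
Val: 4 codons.
Asp: 2 codons.
Ser: 6 codons.
Glu: 2 codons.
Trp: 1 codon.
3 × 2 × 2 × 4 × 2 × 6 × 2 × 1 = 1152.

1152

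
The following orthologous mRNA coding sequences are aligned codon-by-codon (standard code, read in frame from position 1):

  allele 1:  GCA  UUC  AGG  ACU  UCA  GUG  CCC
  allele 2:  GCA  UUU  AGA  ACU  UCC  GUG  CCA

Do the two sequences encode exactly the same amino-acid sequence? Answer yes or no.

Codon 1: GCA Ala / GCA Ala — identical.
Codon 2: UUC Phe / UUU Phe — synonymous.
Codon 3: AGG Arg / AGA Arg — synonymous.
Codon 4: ACU Thr / ACU Thr — identical.
Codon 5: UCA Ser / UCC Ser — synonymous.
Codon 6: GUG Val / GUG Val — identical.
Codon 7: CCC Pro / CCA Pro — synonymous.
Nonsynonymous differences: 0 → same protein.

yes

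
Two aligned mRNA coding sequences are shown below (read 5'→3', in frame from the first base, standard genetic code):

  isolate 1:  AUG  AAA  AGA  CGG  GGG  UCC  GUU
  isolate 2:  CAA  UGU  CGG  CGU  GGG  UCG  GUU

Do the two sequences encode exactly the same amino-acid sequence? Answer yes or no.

Codon 1: AUG Met / CAA Gln — nonsynonymous.
Codon 2: AAA Lys / UGU Cys — nonsynonymous.
Codon 3: AGA Arg / CGG Arg — synonymous.
Codon 4: CGG Arg / CGU Arg — synonymous.
Codon 5: GGG Gly / GGG Gly — identical.
Codon 6: UCC Ser / UCG Ser — synonymous.
Codon 7: GUU Val / GUU Val — identical.
Nonsynonymous differences: 2 → different protein.

no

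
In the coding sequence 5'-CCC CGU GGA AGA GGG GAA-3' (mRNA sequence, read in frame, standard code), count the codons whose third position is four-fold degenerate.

4

Codon 1 CCC (Pro): third position 4-fold.
Codon 2 CGU (Arg): third position 4-fold.
Codon 3 GGA (Gly): third position 4-fold.
Codon 4 AGA (Arg): third position 2-fold.
Codon 5 GGG (Gly): third position 4-fold.
Codon 6 GAA (Glu): third position 2-fold.
Four-fold degenerate third positions: 4.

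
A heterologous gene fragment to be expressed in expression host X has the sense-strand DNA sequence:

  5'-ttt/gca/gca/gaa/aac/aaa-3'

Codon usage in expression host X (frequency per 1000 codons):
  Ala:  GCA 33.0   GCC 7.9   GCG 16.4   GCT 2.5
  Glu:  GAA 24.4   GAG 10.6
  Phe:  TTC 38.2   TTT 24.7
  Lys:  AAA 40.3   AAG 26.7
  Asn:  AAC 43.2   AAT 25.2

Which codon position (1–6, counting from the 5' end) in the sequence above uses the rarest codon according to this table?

Codon 1 TTT (Phe): 24.7 per 1000.
Codon 2 GCA (Ala): 33.0 per 1000.
Codon 3 GCA (Ala): 33.0 per 1000.
Codon 4 GAA (Glu): 24.4 per 1000.
Codon 5 AAC (Asn): 43.2 per 1000.
Codon 6 AAA (Lys): 40.3 per 1000.
Lowest frequency is 24.4 at codon 4.

4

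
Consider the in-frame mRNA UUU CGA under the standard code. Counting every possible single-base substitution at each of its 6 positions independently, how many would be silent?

5

Codon 1 (UUU, Phe): 1 synonymous substitution.
Codon 2 (CGA, Arg): 4 synonymous substitutions.
Total: 1 + 4 = 5.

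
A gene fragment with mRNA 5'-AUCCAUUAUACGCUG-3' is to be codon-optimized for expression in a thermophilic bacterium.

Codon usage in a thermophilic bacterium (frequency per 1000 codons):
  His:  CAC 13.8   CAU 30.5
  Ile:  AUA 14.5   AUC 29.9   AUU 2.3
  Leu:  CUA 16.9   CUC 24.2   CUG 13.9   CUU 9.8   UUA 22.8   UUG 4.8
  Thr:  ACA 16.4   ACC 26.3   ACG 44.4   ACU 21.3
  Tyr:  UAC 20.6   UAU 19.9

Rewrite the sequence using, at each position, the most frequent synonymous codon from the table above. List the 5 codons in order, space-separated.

AUC CAU UAC ACG CUC

Codon 1 (Ile): best is AUC at 29.9.
Codon 2 (His): best is CAU at 30.5.
Codon 3 (Tyr): best is UAC at 20.6.
Codon 4 (Thr): best is ACG at 44.4.
Codon 5 (Leu): best is CUC at 24.2.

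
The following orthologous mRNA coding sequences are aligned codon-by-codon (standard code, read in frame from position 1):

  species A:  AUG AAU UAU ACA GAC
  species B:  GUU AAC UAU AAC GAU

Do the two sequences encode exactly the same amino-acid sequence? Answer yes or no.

Codon 1: AUG Met / GUU Val — nonsynonymous.
Codon 2: AAU Asn / AAC Asn — synonymous.
Codon 3: UAU Tyr / UAU Tyr — identical.
Codon 4: ACA Thr / AAC Asn — nonsynonymous.
Codon 5: GAC Asp / GAU Asp — synonymous.
Nonsynonymous differences: 2 → different protein.

no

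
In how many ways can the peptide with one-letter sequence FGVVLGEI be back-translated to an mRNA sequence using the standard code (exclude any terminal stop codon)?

Phe: 2 codons.
Gly: 4 codons.
Val: 4 codons.
Val: 4 codons.
Leu: 6 codons.
Gly: 4 codons.
Glu: 2 codons.
Ile: 3 codons.
2 × 4 × 4 × 4 × 6 × 4 × 2 × 3 = 18432.

18432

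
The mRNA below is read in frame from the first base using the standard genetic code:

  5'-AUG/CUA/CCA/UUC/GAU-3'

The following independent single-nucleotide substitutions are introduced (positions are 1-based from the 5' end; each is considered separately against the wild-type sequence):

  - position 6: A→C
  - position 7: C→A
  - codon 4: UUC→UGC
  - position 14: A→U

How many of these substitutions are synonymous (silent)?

Codon 2: CUA (Leu) → CUC (Leu) — synonymous.
Codon 3: CCA (Pro) → ACA (Thr) — missense.
Codon 4: UUC (Phe) → UGC (Cys) — missense.
Codon 5: GAU (Asp) → GUU (Val) — missense.
Synonymous: 1 of 4.

1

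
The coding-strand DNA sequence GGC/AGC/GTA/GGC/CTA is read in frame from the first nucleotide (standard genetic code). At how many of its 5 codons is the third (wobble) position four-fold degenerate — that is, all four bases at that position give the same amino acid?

Codon 1 GGC (Gly): third position 4-fold.
Codon 2 AGC (Ser): third position 2-fold.
Codon 3 GTA (Val): third position 4-fold.
Codon 4 GGC (Gly): third position 4-fold.
Codon 5 CTA (Leu): third position 4-fold.
Four-fold degenerate third positions: 4.

4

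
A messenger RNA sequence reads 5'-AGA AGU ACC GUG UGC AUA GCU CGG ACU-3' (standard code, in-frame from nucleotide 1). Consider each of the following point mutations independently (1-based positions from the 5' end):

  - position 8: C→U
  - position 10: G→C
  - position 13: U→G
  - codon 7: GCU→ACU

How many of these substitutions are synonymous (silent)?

0

Codon 3: ACC (Thr) → AUC (Ile) — missense.
Codon 4: GUG (Val) → CUG (Leu) — missense.
Codon 5: UGC (Cys) → GGC (Gly) — missense.
Codon 7: GCU (Ala) → ACU (Thr) — missense.
Synonymous: 0 of 4.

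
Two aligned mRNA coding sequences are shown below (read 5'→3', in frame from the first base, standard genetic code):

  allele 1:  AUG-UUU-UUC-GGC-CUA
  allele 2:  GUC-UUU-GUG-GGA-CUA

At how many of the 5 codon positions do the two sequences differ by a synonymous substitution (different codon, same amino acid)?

1

Codon 1: AUG Met / GUC Val — nonsynonymous.
Codon 2: UUU Phe / UUU Phe — identical.
Codon 3: UUC Phe / GUG Val — nonsynonymous.
Codon 4: GGC Gly / GGA Gly — synonymous.
Codon 5: CUA Leu / CUA Leu — identical.
Synonymous differences: 1.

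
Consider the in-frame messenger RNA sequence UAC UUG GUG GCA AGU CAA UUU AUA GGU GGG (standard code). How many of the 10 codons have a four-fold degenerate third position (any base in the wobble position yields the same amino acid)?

4

Codon 1 UAC (Tyr): third position 2-fold.
Codon 2 UUG (Leu): third position 2-fold.
Codon 3 GUG (Val): third position 4-fold.
Codon 4 GCA (Ala): third position 4-fold.
Codon 5 AGU (Ser): third position 2-fold.
Codon 6 CAA (Gln): third position 2-fold.
Codon 7 UUU (Phe): third position 2-fold.
Codon 8 AUA (Ile): third position 3-fold.
Codon 9 GGU (Gly): third position 4-fold.
Codon 10 GGG (Gly): third position 4-fold.
Four-fold degenerate third positions: 4.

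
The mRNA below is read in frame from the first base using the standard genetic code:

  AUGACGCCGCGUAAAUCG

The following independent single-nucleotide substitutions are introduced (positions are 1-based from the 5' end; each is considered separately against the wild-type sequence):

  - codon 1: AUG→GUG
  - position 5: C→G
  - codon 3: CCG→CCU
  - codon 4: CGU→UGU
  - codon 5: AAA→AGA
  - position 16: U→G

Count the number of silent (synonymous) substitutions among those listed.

1

Codon 1: AUG (Met) → GUG (Val) — missense.
Codon 2: ACG (Thr) → AGG (Arg) — missense.
Codon 3: CCG (Pro) → CCU (Pro) — synonymous.
Codon 4: CGU (Arg) → UGU (Cys) — missense.
Codon 5: AAA (Lys) → AGA (Arg) — missense.
Codon 6: UCG (Ser) → GCG (Ala) — missense.
Synonymous: 1 of 6.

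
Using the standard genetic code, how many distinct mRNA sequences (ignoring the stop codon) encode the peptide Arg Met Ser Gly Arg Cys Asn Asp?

6912

Arg: 6 codons.
Met: 1 codon.
Ser: 6 codons.
Gly: 4 codons.
Arg: 6 codons.
Cys: 2 codons.
Asn: 2 codons.
Asp: 2 codons.
6 × 1 × 6 × 4 × 6 × 2 × 2 × 2 = 6912.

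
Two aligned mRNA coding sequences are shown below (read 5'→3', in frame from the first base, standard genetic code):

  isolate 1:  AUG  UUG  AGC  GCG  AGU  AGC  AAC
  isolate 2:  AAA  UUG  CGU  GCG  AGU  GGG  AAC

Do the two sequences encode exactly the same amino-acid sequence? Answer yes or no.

Codon 1: AUG Met / AAA Lys — nonsynonymous.
Codon 2: UUG Leu / UUG Leu — identical.
Codon 3: AGC Ser / CGU Arg — nonsynonymous.
Codon 4: GCG Ala / GCG Ala — identical.
Codon 5: AGU Ser / AGU Ser — identical.
Codon 6: AGC Ser / GGG Gly — nonsynonymous.
Codon 7: AAC Asn / AAC Asn — identical.
Nonsynonymous differences: 3 → different protein.

no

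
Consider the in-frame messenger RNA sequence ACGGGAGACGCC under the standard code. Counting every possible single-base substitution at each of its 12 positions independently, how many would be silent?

Codon 1 (ACG, Thr): 3 synonymous substitutions.
Codon 2 (GGA, Gly): 3 synonymous substitutions.
Codon 3 (GAC, Asp): 1 synonymous substitution.
Codon 4 (GCC, Ala): 3 synonymous substitutions.
Total: 3 + 3 + 1 + 3 = 10.

10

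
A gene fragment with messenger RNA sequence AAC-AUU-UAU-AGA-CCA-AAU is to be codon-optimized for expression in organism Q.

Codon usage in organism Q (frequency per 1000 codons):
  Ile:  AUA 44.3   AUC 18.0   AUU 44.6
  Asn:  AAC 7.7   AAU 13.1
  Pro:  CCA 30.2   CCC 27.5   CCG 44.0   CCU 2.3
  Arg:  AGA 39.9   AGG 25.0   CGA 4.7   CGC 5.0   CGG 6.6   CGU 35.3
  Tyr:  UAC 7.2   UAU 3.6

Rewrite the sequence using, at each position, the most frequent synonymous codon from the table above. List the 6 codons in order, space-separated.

Codon 1 (Asn): best is AAU at 13.1.
Codon 2 (Ile): best is AUU at 44.6.
Codon 3 (Tyr): best is UAC at 7.2.
Codon 4 (Arg): best is AGA at 39.9.
Codon 5 (Pro): best is CCG at 44.0.
Codon 6 (Asn): best is AAU at 13.1.

AAU AUU UAC AGA CCG AAU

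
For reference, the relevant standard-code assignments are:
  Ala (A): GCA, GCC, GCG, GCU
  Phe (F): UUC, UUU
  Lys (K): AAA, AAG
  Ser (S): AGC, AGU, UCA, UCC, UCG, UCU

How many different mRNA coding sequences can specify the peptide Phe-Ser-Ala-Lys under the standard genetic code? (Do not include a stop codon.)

96

Phe: 2 codons.
Ser: 6 codons.
Ala: 4 codons.
Lys: 2 codons.
2 × 6 × 4 × 2 = 96.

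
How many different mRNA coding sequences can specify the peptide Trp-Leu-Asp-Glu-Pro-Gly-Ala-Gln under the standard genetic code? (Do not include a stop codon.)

Trp: 1 codon.
Leu: 6 codons.
Asp: 2 codons.
Glu: 2 codons.
Pro: 4 codons.
Gly: 4 codons.
Ala: 4 codons.
Gln: 2 codons.
1 × 6 × 2 × 2 × 4 × 4 × 4 × 2 = 3072.

3072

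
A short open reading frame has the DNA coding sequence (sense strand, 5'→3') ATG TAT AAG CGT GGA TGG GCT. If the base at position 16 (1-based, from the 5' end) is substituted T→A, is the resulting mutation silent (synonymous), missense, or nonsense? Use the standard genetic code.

Position 16 falls in codon 6: TGG → Trp.
After the substitution the codon is AGG → Arg.
Trp ≠ Arg, so this is a missense mutation.

missense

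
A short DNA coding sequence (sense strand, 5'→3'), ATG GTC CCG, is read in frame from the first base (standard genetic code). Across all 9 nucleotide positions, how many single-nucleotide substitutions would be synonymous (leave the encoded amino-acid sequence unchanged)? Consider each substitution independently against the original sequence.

6

Codon 1 (ATG, Met): 0 synonymous substitutions.
Codon 2 (GTC, Val): 3 synonymous substitutions.
Codon 3 (CCG, Pro): 3 synonymous substitutions.
Total: 0 + 3 + 3 = 6.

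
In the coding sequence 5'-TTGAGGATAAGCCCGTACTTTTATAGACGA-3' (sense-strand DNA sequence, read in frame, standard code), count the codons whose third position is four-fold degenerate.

Codon 1 TTG (Leu): third position 2-fold.
Codon 2 AGG (Arg): third position 2-fold.
Codon 3 ATA (Ile): third position 3-fold.
Codon 4 AGC (Ser): third position 2-fold.
Codon 5 CCG (Pro): third position 4-fold.
Codon 6 TAC (Tyr): third position 2-fold.
Codon 7 TTT (Phe): third position 2-fold.
Codon 8 TAT (Tyr): third position 2-fold.
Codon 9 AGA (Arg): third position 2-fold.
Codon 10 CGA (Arg): third position 4-fold.
Four-fold degenerate third positions: 2.

2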